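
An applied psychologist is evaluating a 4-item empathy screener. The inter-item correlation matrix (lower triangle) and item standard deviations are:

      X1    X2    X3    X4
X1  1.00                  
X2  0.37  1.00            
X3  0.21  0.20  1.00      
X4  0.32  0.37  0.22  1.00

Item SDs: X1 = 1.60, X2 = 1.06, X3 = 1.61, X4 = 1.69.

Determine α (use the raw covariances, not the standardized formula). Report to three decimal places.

α = 0.591

Σσ²ᵢ = 1.60² + 1.06² + 1.61² + 1.69² = 9.1318
Covariances σ_ij = r_ij · s_i · s_j:
  σ(X1,X2) = 0.37 × 1.60 × 1.06 = 0.6275
  σ(X1,X3) = 0.21 × 1.60 × 1.61 = 0.5410
  σ(X1,X4) = 0.32 × 1.60 × 1.69 = 0.8653
  σ(X2,X3) = 0.20 × 1.06 × 1.61 = 0.3413
  σ(X2,X4) = 0.37 × 1.06 × 1.69 = 0.6628
  σ(X3,X4) = 0.22 × 1.61 × 1.69 = 0.5986
σ²_T = Σσ²ᵢ + 2·Σσ_ij = 9.1318 + 2 × 3.6365 = 16.4048
α = (4/3)·(1 − 9.1318/16.4048) = 0.591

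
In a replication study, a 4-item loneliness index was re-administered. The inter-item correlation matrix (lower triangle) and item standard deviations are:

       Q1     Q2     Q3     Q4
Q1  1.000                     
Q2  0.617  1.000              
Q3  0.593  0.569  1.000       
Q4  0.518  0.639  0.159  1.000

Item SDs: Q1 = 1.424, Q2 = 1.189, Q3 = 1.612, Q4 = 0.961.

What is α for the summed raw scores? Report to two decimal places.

Σσ²ᵢ = 1.424² + 1.189² + 1.612² + 0.961² = 6.9636
Covariances σ_ij = r_ij · s_i · s_j:
  σ(Q1,Q2) = 0.617 × 1.424 × 1.189 = 1.0447
  σ(Q1,Q3) = 0.593 × 1.424 × 1.612 = 1.3612
  σ(Q1,Q4) = 0.518 × 1.424 × 0.961 = 0.7089
  σ(Q2,Q3) = 0.569 × 1.189 × 1.612 = 1.0906
  σ(Q2,Q4) = 0.639 × 1.189 × 0.961 = 0.7301
  σ(Q3,Q4) = 0.159 × 1.612 × 0.961 = 0.2463
σ²_T = Σσ²ᵢ + 2·Σσ_ij = 6.9636 + 2 × 5.1818 = 17.3272
α = (4/3)·(1 − 6.9636/17.3272) = 0.80

α = 0.80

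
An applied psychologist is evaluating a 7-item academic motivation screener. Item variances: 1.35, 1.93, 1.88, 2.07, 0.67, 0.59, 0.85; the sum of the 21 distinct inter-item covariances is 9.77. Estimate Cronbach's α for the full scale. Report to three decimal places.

Cronbach's α = 0.789

Σσ²ᵢ = 1.35 + 1.93 + 1.88 + 2.07 + 0.67 + 0.59 + 0.85 = 9.34
Sum of distinct covariances = 9.77
total variance = Σσ²ᵢ + 2·Σcov = 9.34 + 2 × 9.77 = 28.88
α = (7/6)·(1 − 9.34/28.88) = 0.789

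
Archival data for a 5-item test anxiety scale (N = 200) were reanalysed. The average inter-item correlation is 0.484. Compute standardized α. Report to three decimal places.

standardized α = 0.824

Standardized α = k·r̄ / (1 + (k−1)·r̄) = 5 × 0.484 / (1 + 4 × 0.484)
  = 2.4200 / 2.9360 = 0.824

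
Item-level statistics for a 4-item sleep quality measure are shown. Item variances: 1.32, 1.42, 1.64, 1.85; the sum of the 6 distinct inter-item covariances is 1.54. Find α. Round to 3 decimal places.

α = 0.441

ΣVar(i) = 1.32 + 1.42 + 1.64 + 1.85 = 6.23
Sum of distinct covariances = 1.54
total variance = ΣVar(i) + 2·Σcov = 6.23 + 2 × 1.54 = 9.31
α = (4/3)·(1 − 6.23/9.31) = 0.441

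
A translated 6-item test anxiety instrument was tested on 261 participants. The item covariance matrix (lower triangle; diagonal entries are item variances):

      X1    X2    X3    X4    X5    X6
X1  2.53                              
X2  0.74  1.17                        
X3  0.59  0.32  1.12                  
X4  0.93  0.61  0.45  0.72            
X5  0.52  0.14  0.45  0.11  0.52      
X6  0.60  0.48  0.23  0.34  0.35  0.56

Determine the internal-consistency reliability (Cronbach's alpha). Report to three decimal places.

Cronbach's alpha = 0.809

Σσᵢ² = 2.53 + 1.17 + 1.12 + 0.72 + 0.52 + 0.56 = 6.62
Sum of the distinct covariances = 6.86
σ²_total = 6.62 + 2 × 6.86 = 20.34
α = (k/(k−1))·(1 − Σσᵢ²/σ²_total) = (6/5)·(1 − 6.62/20.34) = 0.809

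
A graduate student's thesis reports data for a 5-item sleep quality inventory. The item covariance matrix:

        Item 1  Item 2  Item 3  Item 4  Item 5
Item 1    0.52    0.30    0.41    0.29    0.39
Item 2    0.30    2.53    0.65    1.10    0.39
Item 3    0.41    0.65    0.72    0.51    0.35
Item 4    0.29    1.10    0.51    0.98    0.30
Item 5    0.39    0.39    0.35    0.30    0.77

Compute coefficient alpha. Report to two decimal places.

coefficient alpha = 0.79

Σσᵢ² = 0.52 + 2.53 + 0.72 + 0.98 + 0.77 = 5.52
Σ_{i<j} σ_ij = 4.69
Var(T) = 5.52 + 2 × 4.69 = 14.90
α = (k/(k−1))·(1 − Σσᵢ²/Var(T)) = (5/4)·(1 − 5.52/14.90) = 0.79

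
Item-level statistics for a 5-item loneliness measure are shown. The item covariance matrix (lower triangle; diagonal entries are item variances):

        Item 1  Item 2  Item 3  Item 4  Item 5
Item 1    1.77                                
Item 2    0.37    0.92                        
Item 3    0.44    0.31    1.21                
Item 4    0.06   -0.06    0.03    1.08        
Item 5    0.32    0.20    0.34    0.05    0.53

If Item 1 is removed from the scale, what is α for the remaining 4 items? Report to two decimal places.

Remaining items: Item 2, Item 3, Item 4, Item 5 (k = 4).
Σσᵢ² = 0.92 + 1.21 + 1.08 + 0.53 = 3.74
σ²_T = 3.74 + 2 × 0.87 = 5.48
α (item deleted) = (4/3)·(1 − 3.74/5.48) = 0.42

α = 0.42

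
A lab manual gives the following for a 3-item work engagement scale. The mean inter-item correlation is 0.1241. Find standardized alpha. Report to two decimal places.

α = 0.30

Standardized α = k·r̄ / (1 + (k−1)·r̄) = 3 × 0.1241 / (1 + 2 × 0.1241)
  = 0.3723 / 1.2482 = 0.30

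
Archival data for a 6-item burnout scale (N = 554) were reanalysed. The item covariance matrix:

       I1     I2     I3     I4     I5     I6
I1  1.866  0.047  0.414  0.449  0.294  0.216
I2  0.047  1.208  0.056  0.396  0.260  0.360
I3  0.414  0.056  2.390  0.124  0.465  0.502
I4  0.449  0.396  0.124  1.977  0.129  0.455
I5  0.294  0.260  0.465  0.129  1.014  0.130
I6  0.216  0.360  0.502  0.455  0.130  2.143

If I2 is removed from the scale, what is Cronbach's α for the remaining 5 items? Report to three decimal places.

Remaining items: I1, I3, I4, I5, I6 (k = 5).
Σσ²ᵢ = 1.866 + 2.390 + 1.977 + 1.014 + 2.143 = 9.390
σ²_total = 9.390 + 2 × 3.178 = 15.746
α (item deleted) = (5/4)·(1 − 9.390/15.746) = 0.505

α = 0.505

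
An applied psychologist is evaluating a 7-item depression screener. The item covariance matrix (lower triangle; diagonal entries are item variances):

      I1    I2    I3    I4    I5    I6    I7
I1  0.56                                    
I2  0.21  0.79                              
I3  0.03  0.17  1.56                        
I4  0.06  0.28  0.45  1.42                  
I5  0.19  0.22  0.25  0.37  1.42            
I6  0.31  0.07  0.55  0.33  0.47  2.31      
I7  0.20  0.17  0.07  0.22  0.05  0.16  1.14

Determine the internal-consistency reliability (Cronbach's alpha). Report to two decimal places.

Cronbach's alpha = 0.60

Σσ²ᵢ = 0.56 + 0.79 + 1.56 + 1.42 + 1.42 + 2.31 + 1.14 = 9.20
Σ_{i<j} σ_ij = 4.83
Var(T) = 9.20 + 2 × 4.83 = 18.86
α = (k/(k−1))·(1 − Σσ²ᵢ/Var(T)) = (7/6)·(1 − 9.20/18.86) = 0.60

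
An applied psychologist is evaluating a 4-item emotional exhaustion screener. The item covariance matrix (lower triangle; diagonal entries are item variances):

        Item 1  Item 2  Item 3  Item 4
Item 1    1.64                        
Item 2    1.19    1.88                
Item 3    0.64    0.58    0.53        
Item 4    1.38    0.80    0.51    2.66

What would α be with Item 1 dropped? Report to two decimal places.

α = 0.64

Remaining items: Item 2, Item 3, Item 4 (k = 3).
Σσᵢ² = 1.88 + 0.53 + 2.66 = 5.07
Var(T) = 5.07 + 2 × 1.89 = 8.85
α (item deleted) = (3/2)·(1 − 5.07/8.85) = 0.64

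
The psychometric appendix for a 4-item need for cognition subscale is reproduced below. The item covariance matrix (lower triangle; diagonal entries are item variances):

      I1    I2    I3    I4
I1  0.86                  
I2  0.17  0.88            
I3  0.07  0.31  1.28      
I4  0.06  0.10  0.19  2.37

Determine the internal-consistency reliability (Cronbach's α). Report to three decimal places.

Σσᵢ² = 0.86 + 0.88 + 1.28 + 2.37 = 5.39
Sum of off-diagonal covariances = 0.90
total variance = 5.39 + 2 × 0.90 = 7.19
α = (k/(k−1))·(1 − Σσᵢ²/total variance) = (4/3)·(1 − 5.39/7.19) = 0.334

Cronbach's α = 0.334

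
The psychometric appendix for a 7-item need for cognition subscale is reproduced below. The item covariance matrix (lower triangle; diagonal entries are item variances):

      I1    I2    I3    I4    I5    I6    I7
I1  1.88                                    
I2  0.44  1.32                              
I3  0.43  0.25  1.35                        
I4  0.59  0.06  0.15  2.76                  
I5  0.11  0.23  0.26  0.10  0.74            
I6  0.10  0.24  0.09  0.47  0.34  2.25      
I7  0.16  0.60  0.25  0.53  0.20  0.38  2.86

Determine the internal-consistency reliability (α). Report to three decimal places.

sum of item variances = 1.88 + 1.32 + 1.35 + 2.76 + 0.74 + 2.25 + 2.86 = 13.16
Sum of the distinct covariances = 5.98
Var(T) = 13.16 + 2 × 5.98 = 25.12
α = (k/(k−1))·(1 − sum of item variances/Var(T)) = (7/6)·(1 − 13.16/25.12) = 0.555

α = 0.555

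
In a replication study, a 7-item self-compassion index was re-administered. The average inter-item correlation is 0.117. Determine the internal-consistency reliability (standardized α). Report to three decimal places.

α = 0.481

Standardized α = k·r̄ / (1 + (k−1)·r̄) = 7 × 0.117 / (1 + 6 × 0.117)
  = 0.8190 / 1.7020 = 0.481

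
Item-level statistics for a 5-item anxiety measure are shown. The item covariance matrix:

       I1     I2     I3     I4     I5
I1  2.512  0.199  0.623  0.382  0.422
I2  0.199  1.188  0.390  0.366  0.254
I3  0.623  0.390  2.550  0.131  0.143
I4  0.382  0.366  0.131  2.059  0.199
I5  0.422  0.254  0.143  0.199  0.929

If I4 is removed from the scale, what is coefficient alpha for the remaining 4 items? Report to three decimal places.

Remaining items: I1, I2, I3, I5 (k = 4).
ΣVar(i) = 2.512 + 1.188 + 2.550 + 0.929 = 7.179
total variance = 7.179 + 2 × 2.031 = 11.241
α (item deleted) = (4/3)·(1 − 7.179/11.241) = 0.482

α = 0.482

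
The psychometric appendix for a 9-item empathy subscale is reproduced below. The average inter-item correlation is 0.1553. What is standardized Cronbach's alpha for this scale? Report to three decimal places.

Standardized α = k·r̄ / (1 + (k−1)·r̄) = 9 × 0.1553 / (1 + 8 × 0.1553)
  = 1.3977 / 2.2424 = 0.623

standardized Cronbach's alpha = 0.623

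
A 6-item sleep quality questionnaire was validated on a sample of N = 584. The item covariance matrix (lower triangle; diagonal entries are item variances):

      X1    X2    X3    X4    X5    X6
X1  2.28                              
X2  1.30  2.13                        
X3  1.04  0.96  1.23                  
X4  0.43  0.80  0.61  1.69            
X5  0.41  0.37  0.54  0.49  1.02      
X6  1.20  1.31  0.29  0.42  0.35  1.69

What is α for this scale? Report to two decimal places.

α = 0.81

ΣVar(i) = 2.28 + 2.13 + 1.23 + 1.69 + 1.02 + 1.69 = 10.04
Σ_{i<j} σ_ij = 10.52
σ²_total = 10.04 + 2 × 10.52 = 31.08
α = (k/(k−1))·(1 − ΣVar(i)/σ²_total) = (6/5)·(1 − 10.04/31.08) = 0.81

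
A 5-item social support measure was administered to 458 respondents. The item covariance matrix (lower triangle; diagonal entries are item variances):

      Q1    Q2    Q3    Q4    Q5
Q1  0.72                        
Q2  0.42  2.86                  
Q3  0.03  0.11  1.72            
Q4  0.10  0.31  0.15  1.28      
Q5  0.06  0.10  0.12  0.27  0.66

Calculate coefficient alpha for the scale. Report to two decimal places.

α = 0.39

Σσ²ᵢ = 0.72 + 2.86 + 1.72 + 1.28 + 0.66 = 7.24
Sum of off-diagonal covariances = 1.67
total variance = 7.24 + 2 × 1.67 = 10.58
α = (k/(k−1))·(1 − Σσ²ᵢ/total variance) = (5/4)·(1 − 7.24/10.58) = 0.39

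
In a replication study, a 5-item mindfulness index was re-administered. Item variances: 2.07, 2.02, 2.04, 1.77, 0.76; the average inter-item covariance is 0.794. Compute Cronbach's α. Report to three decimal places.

α = 0.809

Σσ²ᵢ = 2.07 + 2.02 + 2.04 + 1.77 + 0.76 = 8.66
Sum of the 10 distinct covariances = 10 × 0.794 = 7.940
σ²_total = Σσ²ᵢ + 2·Σcov = 8.66 + 2 × 7.940 = 24.540
α = (5/4)·(1 − 8.66/24.540) = 0.809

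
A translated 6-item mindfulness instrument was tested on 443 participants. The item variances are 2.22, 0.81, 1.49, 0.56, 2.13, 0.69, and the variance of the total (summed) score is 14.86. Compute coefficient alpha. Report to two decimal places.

α = 0.56

Σσᵢ² = 2.22 + 0.81 + 1.49 + 0.56 + 2.13 + 0.69 = 7.90
α = (k/(k−1))·(1 − Σσᵢ²/σ²_T) = (6/5)·(1 − 7.90/14.86) = 0.56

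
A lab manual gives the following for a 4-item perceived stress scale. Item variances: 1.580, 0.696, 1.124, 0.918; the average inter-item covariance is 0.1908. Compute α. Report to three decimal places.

sum of item variances = 1.580 + 0.696 + 1.124 + 0.918 = 4.318
Sum of the 6 distinct covariances = 6 × 0.1908 = 1.1448
σ²_T = sum of item variances + 2·Σcov = 4.318 + 2 × 1.1448 = 6.6076
α = (4/3)·(1 − 4.318/6.6076) = 0.462

α = 0.462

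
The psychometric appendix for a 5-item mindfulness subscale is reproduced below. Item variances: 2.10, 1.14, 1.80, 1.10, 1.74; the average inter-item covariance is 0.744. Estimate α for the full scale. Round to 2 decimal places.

α = 0.82

sum of item variances = 2.10 + 1.14 + 1.80 + 1.10 + 1.74 = 7.88
Sum of the 10 distinct covariances = 10 × 0.744 = 7.440
total variance = sum of item variances + 2·Σcov = 7.88 + 2 × 7.440 = 22.760
α = (5/4)·(1 − 7.88/22.760) = 0.82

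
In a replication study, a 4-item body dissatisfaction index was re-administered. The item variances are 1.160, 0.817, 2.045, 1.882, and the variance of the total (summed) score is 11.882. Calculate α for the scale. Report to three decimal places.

α = 0.671

Σσᵢ² = 1.160 + 0.817 + 2.045 + 1.882 = 5.904
α = (k/(k−1))·(1 − Σσᵢ²/σ²_total) = (4/3)·(1 − 5.904/11.882) = 0.671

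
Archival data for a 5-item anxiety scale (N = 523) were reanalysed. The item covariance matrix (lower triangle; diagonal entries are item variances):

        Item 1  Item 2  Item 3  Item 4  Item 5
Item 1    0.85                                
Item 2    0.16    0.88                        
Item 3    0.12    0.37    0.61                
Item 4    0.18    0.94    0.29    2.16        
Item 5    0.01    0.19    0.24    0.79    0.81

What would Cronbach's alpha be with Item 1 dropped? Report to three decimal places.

α = 0.745

Remaining items: Item 2, Item 3, Item 4, Item 5 (k = 4).
Σσ²ᵢ = 0.88 + 0.61 + 2.16 + 0.81 = 4.46
σ²_T = 4.46 + 2 × 2.82 = 10.10
α (item deleted) = (4/3)·(1 − 4.46/10.10) = 0.745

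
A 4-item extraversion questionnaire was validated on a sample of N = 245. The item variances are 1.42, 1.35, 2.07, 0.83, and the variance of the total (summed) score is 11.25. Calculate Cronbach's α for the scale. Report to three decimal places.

α = 0.661

Σσ²ᵢ = 1.42 + 1.35 + 2.07 + 0.83 = 5.67
α = (k/(k−1))·(1 − Σσ²ᵢ/σ²_T) = (4/3)·(1 − 5.67/11.25) = 0.661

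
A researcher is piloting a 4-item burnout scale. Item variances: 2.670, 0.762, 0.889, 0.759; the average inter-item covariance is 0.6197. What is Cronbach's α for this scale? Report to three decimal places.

Σσᵢ² = 2.670 + 0.762 + 0.889 + 0.759 = 5.080
Sum of the 6 distinct covariances = 6 × 0.6197 = 3.7182
total variance = Σσᵢ² + 2·Σcov = 5.080 + 2 × 3.7182 = 12.5164
α = (4/3)·(1 − 5.080/12.5164) = 0.792

α = 0.792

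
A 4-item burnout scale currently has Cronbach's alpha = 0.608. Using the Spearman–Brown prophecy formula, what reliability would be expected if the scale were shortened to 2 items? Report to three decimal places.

predicted reliability = 0.437

Length factor m = 2/4 = 0.5000
α' = m·α / (1 − (1−m)·α)
   = 2/4 × 0.608 / (1 − (1 − 2/4) × 0.608)
   = 0.3040 / 0.6960 = 0.437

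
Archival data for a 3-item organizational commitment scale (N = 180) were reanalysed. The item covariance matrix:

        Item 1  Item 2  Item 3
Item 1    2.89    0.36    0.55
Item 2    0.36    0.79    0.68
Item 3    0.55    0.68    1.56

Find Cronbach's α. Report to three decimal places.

α = 0.567

Σσ²ᵢ = 2.89 + 0.79 + 1.56 = 5.24
Σ_{i<j} σ_ij = 1.59
total variance = 5.24 + 2 × 1.59 = 8.42
α = (k/(k−1))·(1 − Σσ²ᵢ/total variance) = (3/2)·(1 − 5.24/8.42) = 0.567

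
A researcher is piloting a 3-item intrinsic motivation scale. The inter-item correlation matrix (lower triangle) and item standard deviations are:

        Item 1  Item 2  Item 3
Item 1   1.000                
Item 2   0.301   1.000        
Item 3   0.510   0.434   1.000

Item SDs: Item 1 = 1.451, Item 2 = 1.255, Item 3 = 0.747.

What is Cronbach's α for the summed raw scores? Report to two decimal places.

Σσ²ᵢ = 1.451² + 1.255² + 0.747² = 4.2384
Covariances σ_ij = r_ij · s_i · s_j:
  σ(Item 1,Item 2) = 0.301 × 1.451 × 1.255 = 0.5481
  σ(Item 1,Item 3) = 0.510 × 1.451 × 0.747 = 0.5528
  σ(Item 2,Item 3) = 0.434 × 1.255 × 0.747 = 0.4069
σ²_T = Σσ²ᵢ + 2·Σσ_ij = 4.2384 + 2 × 1.5078 = 7.2540
α = (3/2)·(1 − 4.2384/7.2540) = 0.62

Cronbach's α = 0.62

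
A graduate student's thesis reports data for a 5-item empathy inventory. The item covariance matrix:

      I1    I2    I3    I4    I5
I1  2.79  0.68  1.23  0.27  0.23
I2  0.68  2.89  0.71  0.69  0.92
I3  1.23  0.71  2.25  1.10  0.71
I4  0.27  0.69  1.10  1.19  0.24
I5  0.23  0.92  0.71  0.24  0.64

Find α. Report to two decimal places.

α = 0.73

Σσᵢ² = 2.79 + 2.89 + 2.25 + 1.19 + 0.64 = 9.76
Sum of the distinct covariances = 6.78
Var(T) = 9.76 + 2 × 6.78 = 23.32
α = (k/(k−1))·(1 − Σσᵢ²/Var(T)) = (5/4)·(1 − 9.76/23.32) = 0.73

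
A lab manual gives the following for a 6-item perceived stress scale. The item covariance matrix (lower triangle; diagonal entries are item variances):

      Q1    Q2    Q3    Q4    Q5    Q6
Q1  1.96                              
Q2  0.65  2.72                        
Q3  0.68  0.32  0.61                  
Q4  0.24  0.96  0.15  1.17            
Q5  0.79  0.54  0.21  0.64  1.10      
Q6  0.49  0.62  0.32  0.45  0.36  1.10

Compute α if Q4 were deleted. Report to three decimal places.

Remaining items: Q1, Q2, Q3, Q5, Q6 (k = 5).
sum of item variances = 1.96 + 2.72 + 0.61 + 1.10 + 1.10 = 7.49
σ²_total = 7.49 + 2 × 4.98 = 17.45
α (item deleted) = (5/4)·(1 − 7.49/17.45) = 0.713

α = 0.713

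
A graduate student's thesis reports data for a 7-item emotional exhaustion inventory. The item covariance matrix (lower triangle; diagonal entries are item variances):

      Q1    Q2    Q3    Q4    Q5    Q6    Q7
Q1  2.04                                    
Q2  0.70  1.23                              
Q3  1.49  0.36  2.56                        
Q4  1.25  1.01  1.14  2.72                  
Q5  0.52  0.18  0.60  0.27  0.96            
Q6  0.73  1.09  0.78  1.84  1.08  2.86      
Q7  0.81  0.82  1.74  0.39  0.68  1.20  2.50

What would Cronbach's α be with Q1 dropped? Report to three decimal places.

Cronbach's α = 0.807

Remaining items: Q2, Q3, Q4, Q5, Q6, Q7 (k = 6).
Σσᵢ² = 1.23 + 2.56 + 2.72 + 0.96 + 2.86 + 2.50 = 12.83
σ²_total = 12.83 + 2 × 13.18 = 39.19
α (item deleted) = (6/5)·(1 − 12.83/39.19) = 0.807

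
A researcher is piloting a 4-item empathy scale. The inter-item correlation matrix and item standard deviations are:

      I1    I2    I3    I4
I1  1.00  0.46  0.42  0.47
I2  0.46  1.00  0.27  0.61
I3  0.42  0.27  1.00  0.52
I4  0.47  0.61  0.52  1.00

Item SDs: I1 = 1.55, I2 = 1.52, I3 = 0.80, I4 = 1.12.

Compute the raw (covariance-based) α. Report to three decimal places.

Σσ²ᵢ = 1.55² + 1.52² + 0.80² + 1.12² = 6.6073
Covariances σ_ij = r_ij · s_i · s_j:
  σ(I1,I2) = 0.46 × 1.55 × 1.52 = 1.0838
  σ(I1,I3) = 0.42 × 1.55 × 0.80 = 0.5208
  σ(I1,I4) = 0.47 × 1.55 × 1.12 = 0.8159
  σ(I2,I3) = 0.27 × 1.52 × 0.80 = 0.3283
  σ(I2,I4) = 0.61 × 1.52 × 1.12 = 1.0385
  σ(I3,I4) = 0.52 × 0.80 × 1.12 = 0.4659
σ²_T = Σσ²ᵢ + 2·Σσ_ij = 6.6073 + 2 × 4.2532 = 15.1137
α = (4/3)·(1 − 6.6073/15.1137) = 0.750

α = 0.750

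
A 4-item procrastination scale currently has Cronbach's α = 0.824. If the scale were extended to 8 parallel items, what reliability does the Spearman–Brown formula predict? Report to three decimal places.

predicted reliability = 0.904

Length factor m = 8/4 = 2.0000
α' = m·α / (1 + (m−1)·α)
   = 8/4 × 0.824 / (1 + (8/4 − 1) × 0.824)
   = 1.6480 / 1.8240 = 0.904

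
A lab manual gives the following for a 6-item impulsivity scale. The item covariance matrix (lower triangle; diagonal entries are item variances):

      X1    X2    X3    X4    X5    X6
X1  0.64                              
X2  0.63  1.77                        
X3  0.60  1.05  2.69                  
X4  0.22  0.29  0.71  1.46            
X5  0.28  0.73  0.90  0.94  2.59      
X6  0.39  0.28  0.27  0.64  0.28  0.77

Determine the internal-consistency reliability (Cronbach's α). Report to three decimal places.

sum of item variances = 0.64 + 1.77 + 2.69 + 1.46 + 2.59 + 0.77 = 9.92
Σ_{i<j} σ_ij = 8.21
σ²_T = 9.92 + 2 × 8.21 = 26.34
α = (k/(k−1))·(1 − sum of item variances/σ²_T) = (6/5)·(1 − 9.92/26.34) = 0.748

Cronbach's α = 0.748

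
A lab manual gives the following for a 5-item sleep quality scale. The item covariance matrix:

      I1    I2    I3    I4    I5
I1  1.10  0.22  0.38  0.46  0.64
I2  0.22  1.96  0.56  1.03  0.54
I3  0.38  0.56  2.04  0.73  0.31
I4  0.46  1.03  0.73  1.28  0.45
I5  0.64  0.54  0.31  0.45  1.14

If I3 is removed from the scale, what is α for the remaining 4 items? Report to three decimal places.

Remaining items: I1, I2, I4, I5 (k = 4).
Σσᵢ² = 1.10 + 1.96 + 1.28 + 1.14 = 5.48
σ²_total = 5.48 + 2 × 3.34 = 12.16
α (item deleted) = (4/3)·(1 − 5.48/12.16) = 0.732

α = 0.732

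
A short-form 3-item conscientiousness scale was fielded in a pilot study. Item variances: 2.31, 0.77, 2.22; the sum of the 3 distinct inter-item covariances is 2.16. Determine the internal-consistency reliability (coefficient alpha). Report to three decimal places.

sum of item variances = 2.31 + 0.77 + 2.22 = 5.30
Sum of distinct covariances = 2.16
Var(T) = sum of item variances + 2·Σcov = 5.30 + 2 × 2.16 = 9.62
α = (3/2)·(1 − 5.30/9.62) = 0.674

coefficient alpha = 0.674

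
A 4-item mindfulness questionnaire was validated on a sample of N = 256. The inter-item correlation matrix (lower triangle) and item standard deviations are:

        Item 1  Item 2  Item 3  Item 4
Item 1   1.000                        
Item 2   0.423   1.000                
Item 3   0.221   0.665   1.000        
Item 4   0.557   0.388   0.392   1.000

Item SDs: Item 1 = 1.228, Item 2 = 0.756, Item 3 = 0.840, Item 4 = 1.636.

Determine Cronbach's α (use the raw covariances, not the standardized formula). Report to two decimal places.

Σσ²ᵢ = 1.228² + 0.756² + 0.840² + 1.636² = 5.4616
Covariances σ_ij = r_ij · s_i · s_j:
  σ(Item 1,Item 2) = 0.423 × 1.228 × 0.756 = 0.3927
  σ(Item 1,Item 3) = 0.221 × 1.228 × 0.840 = 0.2280
  σ(Item 1,Item 4) = 0.557 × 1.228 × 1.636 = 1.1190
  σ(Item 2,Item 3) = 0.665 × 0.756 × 0.840 = 0.4223
  σ(Item 2,Item 4) = 0.388 × 0.756 × 1.636 = 0.4799
  σ(Item 3,Item 4) = 0.392 × 0.840 × 1.636 = 0.5387
σ²_T = Σσ²ᵢ + 2·Σσ_ij = 5.4616 + 2 × 3.1806 = 11.8228
α = (4/3)·(1 − 5.4616/11.8228) = 0.72

Cronbach's α = 0.72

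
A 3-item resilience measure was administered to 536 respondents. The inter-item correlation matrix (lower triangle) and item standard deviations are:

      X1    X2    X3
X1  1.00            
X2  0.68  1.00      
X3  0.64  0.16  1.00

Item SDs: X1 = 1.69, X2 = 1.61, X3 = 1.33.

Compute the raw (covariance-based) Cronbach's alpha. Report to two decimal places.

α = 0.75

Σσ²ᵢ = 1.69² + 1.61² + 1.33² = 7.2171
Covariances σ_ij = r_ij · s_i · s_j:
  σ(X1,X2) = 0.68 × 1.69 × 1.61 = 1.8502
  σ(X1,X3) = 0.64 × 1.69 × 1.33 = 1.4385
  σ(X2,X3) = 0.16 × 1.61 × 1.33 = 0.3426
σ²_T = Σσ²ᵢ + 2·Σσ_ij = 7.2171 + 2 × 3.6313 = 14.4797
α = (3/2)·(1 − 7.2171/14.4797) = 0.75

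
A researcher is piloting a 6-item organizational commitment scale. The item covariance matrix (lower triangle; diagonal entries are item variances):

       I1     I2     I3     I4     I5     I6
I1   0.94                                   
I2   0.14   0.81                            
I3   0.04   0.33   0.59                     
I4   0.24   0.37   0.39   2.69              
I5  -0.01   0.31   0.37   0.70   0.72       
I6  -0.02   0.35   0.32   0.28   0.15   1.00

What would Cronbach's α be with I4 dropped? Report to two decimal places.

Remaining items: I1, I2, I3, I5, I6 (k = 5).
sum of item variances = 0.94 + 0.81 + 0.59 + 0.72 + 1.00 = 4.06
σ²_total = 4.06 + 2 × 1.98 = 8.02
α (item deleted) = (5/4)·(1 − 4.06/8.02) = 0.62

α = 0.62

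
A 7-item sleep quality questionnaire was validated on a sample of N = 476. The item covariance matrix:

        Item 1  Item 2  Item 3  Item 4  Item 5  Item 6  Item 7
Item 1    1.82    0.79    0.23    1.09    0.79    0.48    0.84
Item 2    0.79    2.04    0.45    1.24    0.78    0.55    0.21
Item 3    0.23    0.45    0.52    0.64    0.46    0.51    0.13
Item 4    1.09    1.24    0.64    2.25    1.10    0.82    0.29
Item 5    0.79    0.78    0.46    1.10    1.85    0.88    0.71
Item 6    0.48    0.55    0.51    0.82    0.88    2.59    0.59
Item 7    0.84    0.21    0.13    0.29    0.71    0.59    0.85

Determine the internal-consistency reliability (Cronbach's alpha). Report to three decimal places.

ΣVar(i) = 1.82 + 2.04 + 0.52 + 2.25 + 1.85 + 2.59 + 0.85 = 11.92
Sum of the distinct covariances = 13.58
total variance = 11.92 + 2 × 13.58 = 39.08
α = (k/(k−1))·(1 − ΣVar(i)/total variance) = (7/6)·(1 − 11.92/39.08) = 0.811

α = 0.811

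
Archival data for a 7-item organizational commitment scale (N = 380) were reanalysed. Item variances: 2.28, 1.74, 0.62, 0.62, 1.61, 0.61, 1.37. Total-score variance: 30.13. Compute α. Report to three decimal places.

Σσ²ᵢ = 2.28 + 1.74 + 0.62 + 0.62 + 1.61 + 0.61 + 1.37 = 8.85
α = (k/(k−1))·(1 − Σσ²ᵢ/σ²_T) = (7/6)·(1 − 8.85/30.13) = 0.824

α = 0.824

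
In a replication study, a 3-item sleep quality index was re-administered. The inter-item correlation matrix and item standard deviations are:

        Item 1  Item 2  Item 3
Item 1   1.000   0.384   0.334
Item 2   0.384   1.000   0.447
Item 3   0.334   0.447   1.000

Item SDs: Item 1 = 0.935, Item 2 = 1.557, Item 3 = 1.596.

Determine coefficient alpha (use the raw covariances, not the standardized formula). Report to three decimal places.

α = 0.639

Σσ²ᵢ = 0.935² + 1.557² + 1.596² = 5.8457
Covariances σ_ij = r_ij · s_i · s_j:
  σ(Item 1,Item 2) = 0.384 × 0.935 × 1.557 = 0.5590
  σ(Item 1,Item 3) = 0.334 × 0.935 × 1.596 = 0.4984
  σ(Item 2,Item 3) = 0.447 × 1.557 × 1.596 = 1.1108
σ²_T = Σσ²ᵢ + 2·Σσ_ij = 5.8457 + 2 × 2.1682 = 10.1821
α = (3/2)·(1 − 5.8457/10.1821) = 0.639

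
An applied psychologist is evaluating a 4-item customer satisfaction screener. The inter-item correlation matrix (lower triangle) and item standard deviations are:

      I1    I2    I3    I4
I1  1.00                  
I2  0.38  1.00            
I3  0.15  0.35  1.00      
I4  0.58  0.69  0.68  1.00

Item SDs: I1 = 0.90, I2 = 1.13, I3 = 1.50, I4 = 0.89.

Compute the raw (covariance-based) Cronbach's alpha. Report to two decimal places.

Σσ²ᵢ = 0.90² + 1.13² + 1.50² + 0.89² = 5.1290
Covariances σ_ij = r_ij · s_i · s_j:
  σ(I1,I2) = 0.38 × 0.90 × 1.13 = 0.3865
  σ(I1,I3) = 0.15 × 0.90 × 1.50 = 0.2025
  σ(I1,I4) = 0.58 × 0.90 × 0.89 = 0.4646
  σ(I2,I3) = 0.35 × 1.13 × 1.50 = 0.5932
  σ(I2,I4) = 0.69 × 1.13 × 0.89 = 0.6939
  σ(I3,I4) = 0.68 × 1.50 × 0.89 = 0.9078
σ²_T = Σσ²ᵢ + 2·Σσ_ij = 5.1290 + 2 × 3.2485 = 11.6260
α = (4/3)·(1 − 5.1290/11.6260) = 0.75

Cronbach's alpha = 0.75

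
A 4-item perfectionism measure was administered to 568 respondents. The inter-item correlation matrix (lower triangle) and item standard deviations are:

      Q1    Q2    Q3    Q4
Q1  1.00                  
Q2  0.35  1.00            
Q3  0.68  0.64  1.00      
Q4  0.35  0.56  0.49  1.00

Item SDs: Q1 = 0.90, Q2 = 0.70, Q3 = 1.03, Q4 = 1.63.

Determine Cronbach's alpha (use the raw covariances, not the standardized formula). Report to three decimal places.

Σσ²ᵢ = 0.90² + 0.70² + 1.03² + 1.63² = 5.0178
Covariances σ_ij = r_ij · s_i · s_j:
  σ(Q1,Q2) = 0.35 × 0.90 × 0.70 = 0.2205
  σ(Q1,Q3) = 0.68 × 0.90 × 1.03 = 0.6304
  σ(Q1,Q4) = 0.35 × 0.90 × 1.63 = 0.5134
  σ(Q2,Q3) = 0.64 × 0.70 × 1.03 = 0.4614
  σ(Q2,Q4) = 0.56 × 0.70 × 1.63 = 0.6390
  σ(Q3,Q4) = 0.49 × 1.03 × 1.63 = 0.8227
σ²_T = Σσ²ᵢ + 2·Σσ_ij = 5.0178 + 2 × 3.2874 = 11.5926
α = (4/3)·(1 − 5.0178/11.5926) = 0.756

Cronbach's alpha = 0.756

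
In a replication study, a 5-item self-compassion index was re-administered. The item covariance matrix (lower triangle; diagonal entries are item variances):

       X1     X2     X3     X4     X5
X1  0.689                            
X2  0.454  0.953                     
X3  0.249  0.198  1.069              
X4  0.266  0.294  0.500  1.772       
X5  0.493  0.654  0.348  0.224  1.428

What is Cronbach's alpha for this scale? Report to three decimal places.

sum of item variances = 0.689 + 0.953 + 1.069 + 1.772 + 1.428 = 5.911
Sum of the distinct covariances = 3.680
σ²_T = 5.911 + 2 × 3.680 = 13.271
α = (k/(k−1))·(1 − sum of item variances/σ²_T) = (5/4)·(1 − 5.911/13.271) = 0.693

α = 0.693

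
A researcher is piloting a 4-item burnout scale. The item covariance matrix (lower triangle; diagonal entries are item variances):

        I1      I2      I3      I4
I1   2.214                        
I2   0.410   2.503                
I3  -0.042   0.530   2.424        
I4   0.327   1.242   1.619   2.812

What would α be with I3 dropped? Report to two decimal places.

Remaining items: I1, I2, I4 (k = 3).
ΣVar(i) = 2.214 + 2.503 + 2.812 = 7.529
σ²_total = 7.529 + 2 × 1.979 = 11.487
α (item deleted) = (3/2)·(1 − 7.529/11.487) = 0.52

α = 0.52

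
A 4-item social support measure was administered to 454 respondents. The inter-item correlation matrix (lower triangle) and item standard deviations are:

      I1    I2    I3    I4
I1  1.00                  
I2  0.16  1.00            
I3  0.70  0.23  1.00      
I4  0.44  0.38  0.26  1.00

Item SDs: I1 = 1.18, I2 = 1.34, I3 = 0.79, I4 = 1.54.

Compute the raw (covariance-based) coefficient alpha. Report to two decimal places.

α = 0.66

Σσ²ᵢ = 1.18² + 1.34² + 0.79² + 1.54² = 6.1837
Covariances σ_ij = r_ij · s_i · s_j:
  σ(I1,I2) = 0.16 × 1.18 × 1.34 = 0.2530
  σ(I1,I3) = 0.70 × 1.18 × 0.79 = 0.6525
  σ(I1,I4) = 0.44 × 1.18 × 1.54 = 0.7996
  σ(I2,I3) = 0.23 × 1.34 × 0.79 = 0.2435
  σ(I2,I4) = 0.38 × 1.34 × 1.54 = 0.7842
  σ(I3,I4) = 0.26 × 0.79 × 1.54 = 0.3163
σ²_T = Σσ²ᵢ + 2·Σσ_ij = 6.1837 + 2 × 3.0491 = 12.2819
α = (4/3)·(1 − 6.1837/12.2819) = 0.66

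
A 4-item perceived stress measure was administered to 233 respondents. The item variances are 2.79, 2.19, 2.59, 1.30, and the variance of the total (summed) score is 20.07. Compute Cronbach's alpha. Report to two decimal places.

α = 0.74

Σσᵢ² = 2.79 + 2.19 + 2.59 + 1.30 = 8.87
α = (k/(k−1))·(1 − Σσᵢ²/total variance) = (4/3)·(1 − 8.87/20.07) = 0.74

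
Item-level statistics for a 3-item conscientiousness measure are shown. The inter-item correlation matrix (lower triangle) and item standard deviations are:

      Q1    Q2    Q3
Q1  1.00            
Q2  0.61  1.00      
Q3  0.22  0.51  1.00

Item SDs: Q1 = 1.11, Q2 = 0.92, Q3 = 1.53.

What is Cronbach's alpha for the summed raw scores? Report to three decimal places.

α = 0.655

Σσ²ᵢ = 1.11² + 0.92² + 1.53² = 4.4194
Covariances σ_ij = r_ij · s_i · s_j:
  σ(Q1,Q2) = 0.61 × 1.11 × 0.92 = 0.6229
  σ(Q1,Q3) = 0.22 × 1.11 × 1.53 = 0.3736
  σ(Q2,Q3) = 0.51 × 0.92 × 1.53 = 0.7179
σ²_T = Σσ²ᵢ + 2·Σσ_ij = 4.4194 + 2 × 1.7144 = 7.8482
α = (3/2)·(1 − 4.4194/7.8482) = 0.655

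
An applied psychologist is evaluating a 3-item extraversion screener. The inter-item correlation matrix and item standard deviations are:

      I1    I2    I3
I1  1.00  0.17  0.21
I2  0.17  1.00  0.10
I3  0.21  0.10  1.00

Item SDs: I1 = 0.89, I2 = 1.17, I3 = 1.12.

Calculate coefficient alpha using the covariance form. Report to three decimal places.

α = 0.349

Σσ²ᵢ = 0.89² + 1.17² + 1.12² = 3.4154
Covariances σ_ij = r_ij · s_i · s_j:
  σ(I1,I2) = 0.17 × 0.89 × 1.17 = 0.1770
  σ(I1,I3) = 0.21 × 0.89 × 1.12 = 0.2093
  σ(I2,I3) = 0.10 × 1.17 × 1.12 = 0.1310
σ²_T = Σσ²ᵢ + 2·Σσ_ij = 3.4154 + 2 × 0.5173 = 4.4500
α = (3/2)·(1 − 3.4154/4.4500) = 0.349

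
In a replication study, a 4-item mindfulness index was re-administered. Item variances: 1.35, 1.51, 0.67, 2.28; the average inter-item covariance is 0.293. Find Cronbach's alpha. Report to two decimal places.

α = 0.50

ΣVar(i) = 1.35 + 1.51 + 0.67 + 2.28 = 5.81
Sum of the 6 distinct covariances = 6 × 0.293 = 1.758
σ²_T = ΣVar(i) + 2·Σcov = 5.81 + 2 × 1.758 = 9.326
α = (4/3)·(1 − 5.81/9.326) = 0.50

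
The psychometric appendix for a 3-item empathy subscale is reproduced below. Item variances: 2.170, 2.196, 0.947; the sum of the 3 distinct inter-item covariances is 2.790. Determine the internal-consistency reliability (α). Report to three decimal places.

α = 0.768

Σσ²ᵢ = 2.170 + 2.196 + 0.947 = 5.313
Sum of distinct covariances = 2.790
σ²_total = Σσ²ᵢ + 2·Σcov = 5.313 + 2 × 2.790 = 10.893
α = (3/2)·(1 − 5.313/10.893) = 0.768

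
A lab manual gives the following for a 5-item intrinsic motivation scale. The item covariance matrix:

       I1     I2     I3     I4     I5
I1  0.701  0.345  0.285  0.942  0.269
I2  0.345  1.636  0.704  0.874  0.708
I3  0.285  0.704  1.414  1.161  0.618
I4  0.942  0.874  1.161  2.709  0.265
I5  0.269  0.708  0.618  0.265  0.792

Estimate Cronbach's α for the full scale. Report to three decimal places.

Cronbach's α = 0.787

Σσ²ᵢ = 0.701 + 1.636 + 1.414 + 2.709 + 0.792 = 7.252
Sum of the distinct covariances = 6.171
σ²_T = 7.252 + 2 × 6.171 = 19.594
α = (k/(k−1))·(1 − Σσ²ᵢ/σ²_T) = (5/4)·(1 − 7.252/19.594) = 0.787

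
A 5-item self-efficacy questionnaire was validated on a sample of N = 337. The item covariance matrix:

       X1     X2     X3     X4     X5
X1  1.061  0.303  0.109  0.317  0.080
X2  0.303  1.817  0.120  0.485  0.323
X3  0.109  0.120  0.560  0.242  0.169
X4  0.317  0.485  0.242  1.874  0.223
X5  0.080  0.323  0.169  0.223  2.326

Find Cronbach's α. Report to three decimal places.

Σσ²ᵢ = 1.061 + 1.817 + 0.560 + 1.874 + 2.326 = 7.638
Σ_{i<j} σ_ij = 2.371
σ²_total = 7.638 + 2 × 2.371 = 12.380
α = (k/(k−1))·(1 − Σσ²ᵢ/σ²_total) = (5/4)·(1 − 7.638/12.380) = 0.479

α = 0.479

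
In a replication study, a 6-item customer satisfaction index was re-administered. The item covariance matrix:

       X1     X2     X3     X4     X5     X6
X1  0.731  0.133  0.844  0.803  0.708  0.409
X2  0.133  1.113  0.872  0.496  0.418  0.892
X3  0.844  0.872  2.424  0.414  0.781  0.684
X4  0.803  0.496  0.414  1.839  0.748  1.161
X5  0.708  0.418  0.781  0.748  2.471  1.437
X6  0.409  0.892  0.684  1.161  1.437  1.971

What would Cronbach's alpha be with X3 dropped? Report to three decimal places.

Cronbach's alpha = 0.799

Remaining items: X1, X2, X4, X5, X6 (k = 5).
Σσ²ᵢ = 0.731 + 1.113 + 1.839 + 2.471 + 1.971 = 8.125
total variance = 8.125 + 2 × 7.205 = 22.535
α (item deleted) = (5/4)·(1 − 8.125/22.535) = 0.799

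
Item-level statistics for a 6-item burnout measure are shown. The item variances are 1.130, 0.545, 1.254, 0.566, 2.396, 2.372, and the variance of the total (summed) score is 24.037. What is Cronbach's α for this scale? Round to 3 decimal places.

α = 0.787

ΣVar(i) = 1.130 + 0.545 + 1.254 + 0.566 + 2.396 + 2.372 = 8.263
α = (k/(k−1))·(1 − ΣVar(i)/σ²_total) = (6/5)·(1 − 8.263/24.037) = 0.787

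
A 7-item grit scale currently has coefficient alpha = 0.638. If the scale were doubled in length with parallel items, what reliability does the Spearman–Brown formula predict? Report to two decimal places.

Length factor m = 2
α' = m·α / (1 + (m−1)·α)
   = 2 × 0.638 / (1 + (2 − 1) × 0.638)
   = 1.2760 / 1.6380 = 0.78

predicted reliability = 0.78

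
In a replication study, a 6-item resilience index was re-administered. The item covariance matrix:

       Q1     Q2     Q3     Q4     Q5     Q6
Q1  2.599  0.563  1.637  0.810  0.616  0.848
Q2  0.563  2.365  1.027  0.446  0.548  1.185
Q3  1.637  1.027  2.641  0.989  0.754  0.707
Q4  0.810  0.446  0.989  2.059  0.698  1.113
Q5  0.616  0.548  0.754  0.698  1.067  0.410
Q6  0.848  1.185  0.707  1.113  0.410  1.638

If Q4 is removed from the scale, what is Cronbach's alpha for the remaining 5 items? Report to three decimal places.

α = 0.771

Remaining items: Q1, Q2, Q3, Q5, Q6 (k = 5).
Σσ²ᵢ = 2.599 + 2.365 + 2.641 + 1.067 + 1.638 = 10.310
total variance = 10.310 + 2 × 8.295 = 26.900
α (item deleted) = (5/4)·(1 − 10.310/26.900) = 0.771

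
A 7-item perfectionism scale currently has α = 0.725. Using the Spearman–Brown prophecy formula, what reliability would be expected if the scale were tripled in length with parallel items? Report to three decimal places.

predicted reliability = 0.888

Length factor m = 3
α' = m·α / (1 + (m−1)·α)
   = 3 × 0.725 / (1 + (3 − 1) × 0.725)
   = 2.1750 / 2.4500 = 0.888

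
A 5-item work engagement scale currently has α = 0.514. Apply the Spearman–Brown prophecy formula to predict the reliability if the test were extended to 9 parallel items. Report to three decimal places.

predicted reliability = 0.656

Length factor m = 9/5 = 1.8000
α' = m·α / (1 + (m−1)·α)
   = 9/5 × 0.514 / (1 + (9/5 − 1) × 0.514)
   = 0.9252 / 1.4112 = 0.656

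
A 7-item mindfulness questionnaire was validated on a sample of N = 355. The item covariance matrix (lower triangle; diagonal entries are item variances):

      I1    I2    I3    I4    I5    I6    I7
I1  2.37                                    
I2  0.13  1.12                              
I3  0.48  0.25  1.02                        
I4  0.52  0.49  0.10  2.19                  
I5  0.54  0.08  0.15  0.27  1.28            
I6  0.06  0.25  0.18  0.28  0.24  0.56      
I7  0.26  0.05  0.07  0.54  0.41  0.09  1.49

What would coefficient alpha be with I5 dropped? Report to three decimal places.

α = 0.554

Remaining items: I1, I2, I3, I4, I6, I7 (k = 6).
Σσᵢ² = 2.37 + 1.12 + 1.02 + 2.19 + 0.56 + 1.49 = 8.75
σ²_T = 8.75 + 2 × 3.75 = 16.25
α (item deleted) = (6/5)·(1 − 8.75/16.25) = 0.554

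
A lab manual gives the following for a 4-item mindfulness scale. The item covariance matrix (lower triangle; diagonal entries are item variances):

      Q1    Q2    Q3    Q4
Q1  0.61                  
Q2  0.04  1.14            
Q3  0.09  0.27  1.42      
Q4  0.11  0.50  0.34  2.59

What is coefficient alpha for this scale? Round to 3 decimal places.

α = 0.426

Σσ²ᵢ = 0.61 + 1.14 + 1.42 + 2.59 = 5.76
Sum of the distinct covariances = 1.35
σ²_T = 5.76 + 2 × 1.35 = 8.46
α = (k/(k−1))·(1 − Σσ²ᵢ/σ²_T) = (4/3)·(1 − 5.76/8.46) = 0.426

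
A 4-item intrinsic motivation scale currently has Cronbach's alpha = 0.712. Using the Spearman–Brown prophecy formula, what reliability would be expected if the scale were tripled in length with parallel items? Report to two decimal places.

Length factor m = 3
α' = m·α / (1 + (m−1)·α)
   = 3 × 0.712 / (1 + (3 − 1) × 0.712)
   = 2.1360 / 2.4240 = 0.88

predicted reliability = 0.88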